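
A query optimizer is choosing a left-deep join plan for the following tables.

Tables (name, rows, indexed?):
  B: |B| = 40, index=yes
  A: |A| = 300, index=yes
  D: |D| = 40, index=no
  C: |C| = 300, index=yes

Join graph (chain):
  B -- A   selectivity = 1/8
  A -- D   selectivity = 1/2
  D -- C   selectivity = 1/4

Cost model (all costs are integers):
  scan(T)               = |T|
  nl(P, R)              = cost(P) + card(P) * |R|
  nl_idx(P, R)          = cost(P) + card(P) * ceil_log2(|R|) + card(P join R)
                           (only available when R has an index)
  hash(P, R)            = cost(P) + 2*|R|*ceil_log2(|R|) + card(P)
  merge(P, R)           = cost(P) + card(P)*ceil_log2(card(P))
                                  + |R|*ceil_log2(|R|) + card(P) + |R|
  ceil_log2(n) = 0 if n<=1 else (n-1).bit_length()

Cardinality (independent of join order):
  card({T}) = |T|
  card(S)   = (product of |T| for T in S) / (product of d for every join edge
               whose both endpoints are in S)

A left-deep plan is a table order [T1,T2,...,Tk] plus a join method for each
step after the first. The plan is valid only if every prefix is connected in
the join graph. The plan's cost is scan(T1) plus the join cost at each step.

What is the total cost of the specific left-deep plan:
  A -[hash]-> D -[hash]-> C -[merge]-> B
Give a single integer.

9012760

step 1: scan A: cost=300, card=300
step 2: join D via hash
    card(P join D) = 300*40/(2) = 6000
    cost = 300 + 2*40*6 + 300 = 1080
step 3: join C via hash
    card(P join C) = 6000*300/(4) = 450000
    cost = 1080 + 2*300*9 + 6000 = 12480
step 4: join B via merge
    card(P join B) = 450000*40/(8) = 2250000
    cost = 12480 + 450000*19 + 40*6 + 450000 + 40 = 9012760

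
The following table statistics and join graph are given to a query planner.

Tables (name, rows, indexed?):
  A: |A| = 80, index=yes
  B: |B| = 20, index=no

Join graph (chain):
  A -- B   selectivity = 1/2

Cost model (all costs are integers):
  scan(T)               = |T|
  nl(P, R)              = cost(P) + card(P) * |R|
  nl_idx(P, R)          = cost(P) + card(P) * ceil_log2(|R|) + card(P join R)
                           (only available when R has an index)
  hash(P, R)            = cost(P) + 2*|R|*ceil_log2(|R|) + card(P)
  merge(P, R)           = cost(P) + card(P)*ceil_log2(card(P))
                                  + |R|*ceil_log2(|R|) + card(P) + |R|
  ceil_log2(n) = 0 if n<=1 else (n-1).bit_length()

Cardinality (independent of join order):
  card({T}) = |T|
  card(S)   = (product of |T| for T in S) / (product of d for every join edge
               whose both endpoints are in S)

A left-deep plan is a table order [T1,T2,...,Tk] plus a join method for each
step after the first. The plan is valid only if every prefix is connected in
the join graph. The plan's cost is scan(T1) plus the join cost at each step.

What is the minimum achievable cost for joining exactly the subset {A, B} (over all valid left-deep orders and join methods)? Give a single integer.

Selinger DP over subsets of {A,B}:
  {A}: scan cost=80, card=80
  {B}: scan cost=20, card=20
  {AB}: card=800; try (B,hash)→360, (A,merge)→780, (B,merge)→840, (A,nl_idx)→960, (A,hash)→1160, (A,nl)→1620 …(+1); best=360 via (B,hash)

360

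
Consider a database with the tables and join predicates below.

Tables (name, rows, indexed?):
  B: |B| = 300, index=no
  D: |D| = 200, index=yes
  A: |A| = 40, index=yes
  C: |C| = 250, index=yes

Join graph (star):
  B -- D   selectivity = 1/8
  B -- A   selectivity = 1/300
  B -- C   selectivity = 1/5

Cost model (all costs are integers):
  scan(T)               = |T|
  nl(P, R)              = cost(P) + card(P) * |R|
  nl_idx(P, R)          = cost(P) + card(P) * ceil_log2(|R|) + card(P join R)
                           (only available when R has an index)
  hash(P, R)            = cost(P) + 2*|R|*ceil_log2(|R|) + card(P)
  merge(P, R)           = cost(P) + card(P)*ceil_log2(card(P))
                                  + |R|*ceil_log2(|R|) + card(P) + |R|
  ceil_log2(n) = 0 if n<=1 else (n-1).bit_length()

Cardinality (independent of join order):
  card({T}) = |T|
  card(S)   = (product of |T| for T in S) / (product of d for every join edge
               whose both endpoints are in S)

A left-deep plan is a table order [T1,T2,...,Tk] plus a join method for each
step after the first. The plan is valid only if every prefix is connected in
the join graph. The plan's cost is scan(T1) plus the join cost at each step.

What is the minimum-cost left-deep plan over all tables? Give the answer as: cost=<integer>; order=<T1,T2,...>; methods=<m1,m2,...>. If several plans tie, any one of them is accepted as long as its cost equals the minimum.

Selinger DP (subsets sized 1..n):
  {B}: scan cost=300, card=300
  {D}: scan cost=200, card=200
  {A}: scan cost=40, card=40
  {C}: scan cost=250, card=250
  {BD}: card=7500; try (D,hash)→3800, (B,merge)→5000, (D,merge)→5100, (B,hash)→5800, (D,nl_idx)→10200, (B,nl)→60200 …(+1); best=3800 via (D,hash)
  {AB}: card=40; try (A,hash)→1080, (A,nl_idx)→2140, (B,merge)→3320, (A,merge)→3580, (B,hash)→5480, (B,nl)→12040 …(+1); best=1080 via (A,hash)
  {BC}: card=15000; try (C,hash)→4600, (B,merge)→5500, (C,merge)→5550, (B,hash)→5900, (C,nl_idx)→17700, (B,nl)→75250 …(+1); best=4600 via (C,hash)
  {ABD}: card=1000; try (D,nl_idx)→2400, (D,merge)→3160, (D,hash)→4320, (D,nl)→9080, (A,hash)→11780, (A,nl_idx)→49800 …(+2); best=2400 via (D,nl_idx)
  {BCD}: card=375000; try (C,hash)→15300, (D,hash)→22800, (C,merge)→111050, (D,merge)→231400, (C,nl_idx)→438800, (D,nl_idx)→499600 …(+2); best=15300 via (C,hash)
  {ABC}: card=2000; try (C,nl_idx)→3400, (C,merge)→3610, (C,hash)→5120, (C,nl)→11080, (A,hash)→20080, (A,nl_idx)→96600 …(+2); best=3400 via (C,nl_idx)
  {ABCD}: card=50000; try (C,hash)→7400, (D,hash)→8600, (C,merge)→15650, (D,merge)→29200, (C,nl_idx)→60400, (D,nl_idx)→69400 …(+6); best=7400 via (C,hash)

cost=7400; order=B,A,D,C; methods=hash,nl_idx,hash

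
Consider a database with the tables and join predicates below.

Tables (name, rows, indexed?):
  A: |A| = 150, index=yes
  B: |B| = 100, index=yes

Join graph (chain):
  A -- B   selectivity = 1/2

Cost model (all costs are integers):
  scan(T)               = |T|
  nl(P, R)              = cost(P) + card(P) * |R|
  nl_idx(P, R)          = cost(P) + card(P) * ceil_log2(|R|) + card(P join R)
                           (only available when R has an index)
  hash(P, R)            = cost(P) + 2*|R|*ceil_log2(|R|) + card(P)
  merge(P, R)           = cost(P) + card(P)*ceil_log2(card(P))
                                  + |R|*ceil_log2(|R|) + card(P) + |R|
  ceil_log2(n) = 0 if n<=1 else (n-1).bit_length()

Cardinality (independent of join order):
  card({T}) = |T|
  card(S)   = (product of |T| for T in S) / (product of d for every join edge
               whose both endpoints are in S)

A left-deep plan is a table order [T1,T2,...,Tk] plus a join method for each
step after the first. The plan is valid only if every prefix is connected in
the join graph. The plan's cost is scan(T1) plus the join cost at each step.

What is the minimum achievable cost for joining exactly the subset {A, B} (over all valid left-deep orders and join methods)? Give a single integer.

Selinger DP over subsets of {A,B}:
  {A}: scan cost=150, card=150
  {B}: scan cost=100, card=100
  {AB}: card=7500; try (B,hash)→1700, (A,merge)→2250, (B,merge)→2300, (A,hash)→2600, (A,nl_idx)→8400, (B,nl_idx)→8700 …(+2); best=1700 via (B,hash)

1700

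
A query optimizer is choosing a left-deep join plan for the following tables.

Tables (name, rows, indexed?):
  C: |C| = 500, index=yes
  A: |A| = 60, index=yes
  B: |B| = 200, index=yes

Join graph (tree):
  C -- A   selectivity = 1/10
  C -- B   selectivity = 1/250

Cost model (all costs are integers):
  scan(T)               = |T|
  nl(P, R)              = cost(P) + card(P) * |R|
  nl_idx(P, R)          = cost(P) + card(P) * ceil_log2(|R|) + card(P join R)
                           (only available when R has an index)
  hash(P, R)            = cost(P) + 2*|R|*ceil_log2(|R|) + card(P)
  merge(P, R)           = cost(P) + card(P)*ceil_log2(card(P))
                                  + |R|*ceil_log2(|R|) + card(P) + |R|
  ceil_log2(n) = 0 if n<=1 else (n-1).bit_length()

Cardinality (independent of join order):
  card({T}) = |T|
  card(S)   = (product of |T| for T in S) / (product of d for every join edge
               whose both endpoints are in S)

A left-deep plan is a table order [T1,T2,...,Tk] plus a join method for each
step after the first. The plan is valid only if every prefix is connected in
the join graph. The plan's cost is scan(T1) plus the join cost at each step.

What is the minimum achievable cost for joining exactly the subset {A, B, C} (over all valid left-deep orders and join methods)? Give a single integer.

Selinger DP over subsets of {A,B,C}:
  {C}: scan cost=500, card=500
  {A}: scan cost=60, card=60
  {B}: scan cost=200, card=200
  {AC}: card=3000; try (A,hash)→1720, (C,nl_idx)→3600, (C,merge)→5480, (A,merge)→5920, (A,nl_idx)→6500, (C,hash)→9120 …(+2); best=1720 via (A,hash)
  {BC}: card=400; try (C,nl_idx)→2400, (B,hash)→4200, (B,nl_idx)→4900, (C,merge)→7000, (B,merge)→7300, (C,hash)→9400 …(+2); best=2400 via (C,nl_idx)
  {ABC}: card=2400; try (A,hash)→3520, (A,merge)→6820, (A,nl_idx)→7200, (B,hash)→7920, (A,nl)→26400, (B,nl_idx)→28120 …(+2); best=3520 via (A,hash)

3520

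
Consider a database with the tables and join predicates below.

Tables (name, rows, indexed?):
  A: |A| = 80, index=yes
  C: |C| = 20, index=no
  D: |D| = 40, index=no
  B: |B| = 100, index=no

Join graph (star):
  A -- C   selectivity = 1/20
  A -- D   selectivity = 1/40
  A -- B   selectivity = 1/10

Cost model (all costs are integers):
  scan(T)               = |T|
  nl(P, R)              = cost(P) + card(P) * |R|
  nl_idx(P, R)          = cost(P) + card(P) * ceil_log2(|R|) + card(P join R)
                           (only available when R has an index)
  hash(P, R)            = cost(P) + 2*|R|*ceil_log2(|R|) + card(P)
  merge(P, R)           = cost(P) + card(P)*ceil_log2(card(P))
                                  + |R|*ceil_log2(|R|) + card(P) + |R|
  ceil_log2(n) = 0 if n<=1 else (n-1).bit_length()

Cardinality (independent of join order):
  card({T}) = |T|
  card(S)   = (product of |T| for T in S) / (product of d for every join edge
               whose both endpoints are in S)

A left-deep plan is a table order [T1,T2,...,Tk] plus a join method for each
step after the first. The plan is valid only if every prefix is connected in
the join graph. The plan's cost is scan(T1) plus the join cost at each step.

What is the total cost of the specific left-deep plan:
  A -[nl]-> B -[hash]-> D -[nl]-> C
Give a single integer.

step 1: scan A: cost=80, card=80
step 2: join B via nl
    card(P join B) = 80*100/(10) = 800
    cost = 80 + 80*100 = 8080
step 3: join D via hash
    card(P join D) = 800*40/(40) = 800
    cost = 8080 + 2*40*6 + 800 = 9360
step 4: join C via nl
    card(P join C) = 800*20/(20) = 800
    cost = 9360 + 800*20 = 25360

25360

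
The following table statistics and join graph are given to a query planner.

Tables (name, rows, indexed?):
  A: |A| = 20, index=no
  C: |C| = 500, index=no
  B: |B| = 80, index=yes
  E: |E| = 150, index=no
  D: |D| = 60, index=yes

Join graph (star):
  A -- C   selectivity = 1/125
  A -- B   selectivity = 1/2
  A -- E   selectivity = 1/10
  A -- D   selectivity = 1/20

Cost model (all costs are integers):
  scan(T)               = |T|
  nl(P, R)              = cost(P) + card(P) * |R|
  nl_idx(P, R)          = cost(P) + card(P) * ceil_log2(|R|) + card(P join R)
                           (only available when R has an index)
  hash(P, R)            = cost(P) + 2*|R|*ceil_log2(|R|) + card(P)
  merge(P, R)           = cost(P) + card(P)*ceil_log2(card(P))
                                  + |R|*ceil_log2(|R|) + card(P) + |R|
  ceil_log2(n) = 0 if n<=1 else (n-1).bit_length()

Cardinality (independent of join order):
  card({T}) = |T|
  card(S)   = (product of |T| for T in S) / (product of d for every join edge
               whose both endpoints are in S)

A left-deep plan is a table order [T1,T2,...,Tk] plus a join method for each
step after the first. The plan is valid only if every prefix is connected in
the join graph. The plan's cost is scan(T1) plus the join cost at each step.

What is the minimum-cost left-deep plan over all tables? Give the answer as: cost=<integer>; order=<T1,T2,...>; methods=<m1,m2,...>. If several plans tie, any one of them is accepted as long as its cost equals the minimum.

Selinger DP (subsets sized 1..n):
  {A}: scan cost=20, card=20
  {C}: scan cost=500, card=500
  {B}: scan cost=80, card=80
  {E}: scan cost=150, card=150
  {D}: scan cost=60, card=60
  {AC}: card=80; try (A,hash)→1200, (C,merge)→5140, (A,merge)→5620, (C,hash)→9040, (C,nl)→10020, (A,nl)→10500; best=1200 via (A,hash)
  {AB}: card=800; try (A,hash)→360, (B,merge)→780, (A,merge)→840, (B,nl_idx)→960, (B,hash)→1160, (B,nl)→1620 …(+1); best=360 via (A,hash)
  {AE}: card=300; try (A,hash)→500, (E,merge)→1490, (A,merge)→1620, (E,hash)→2440, (E,nl)→3020, (A,nl)→3150; best=500 via (A,hash)
  {AD}: card=60; try (D,nl_idx)→200, (A,hash)→320, (D,merge)→560, (A,merge)→600, (D,hash)→760, (D,nl)→1220 …(+1); best=200 via (D,nl_idx)
  {ABC}: card=3200; try (B,hash)→2400, (B,merge)→2480, (B,nl_idx)→4960, (B,nl)→7600, (C,hash)→10160, (C,merge)→14160 …(+1); best=2400 via (B,hash)
  {ACE}: card=1200; try (E,merge)→3190, (E,hash)→3680, (C,merge)→8500, (C,hash)→9800, (E,nl)→13200, (C,nl)→150500; best=3190 via (E,merge)
  {ACD}: card=240; try (D,nl_idx)→1920, (D,hash)→2000, (D,merge)→2260, (C,merge)→5620, (D,nl)→6000, (C,hash)→9260 …(+1); best=1920 via (D,nl_idx)
  {ABE}: card=12000; try (B,hash)→1920, (E,hash)→3560, (B,merge)→4140, (E,merge)→10510, (B,nl_idx)→14600, (B,nl)→24500 …(+1); best=1920 via (B,hash)
  {ABD}: card=2400; try (B,merge)→1260, (B,hash)→1380, (D,hash)→1880, (B,nl_idx)→3020, (B,nl)→5000, (D,nl_idx)→7560 …(+2); best=1260 via (B,merge)
  {ADE}: card=900; try (D,hash)→1520, (E,merge)→1970, (E,hash)→2660, (D,nl_idx)→3200, (D,merge)→3920, (E,nl)→9200 …(+1); best=1520 via (D,hash)
  {ABCE}: card=48000; try (B,hash)→5510, (E,hash)→8000, (B,merge)→18230, (C,hash)→22920, (E,merge)→45350, (B,nl_idx)→59590 …(+4); best=5510 via (B,hash)
  {ABCD}: card=9600; try (B,hash)→3280, (B,merge)→4720, (D,hash)→6320, (C,hash)→12660, (B,nl_idx)→13200, (B,nl)→21120 …(+5); best=3280 via (B,hash)
  {ACDE}: card=3600; try (E,hash)→4560, (D,hash)→5110, (E,merge)→5430, (C,hash)→11420, (D,nl_idx)→13990, (C,merge)→16420 …(+4); best=4560 via (E,hash)
  {ABDE}: card=36000; try (B,hash)→3540, (E,hash)→6060, (B,merge)→12060, (D,hash)→14640, (E,merge)→33810, (B,nl_idx)→43820 …(+5); best=3540 via (B,hash)
  {ABCDE}: card=144000; try (B,hash)→9280, (E,hash)→15280, (C,hash)→48540, (B,merge)→52000, (D,hash)→54230, (E,merge)→148630 …(+8); best=9280 via (B,hash)

cost=9280; order=C,A,D,E,B; methods=hash,nl_idx,hash,hash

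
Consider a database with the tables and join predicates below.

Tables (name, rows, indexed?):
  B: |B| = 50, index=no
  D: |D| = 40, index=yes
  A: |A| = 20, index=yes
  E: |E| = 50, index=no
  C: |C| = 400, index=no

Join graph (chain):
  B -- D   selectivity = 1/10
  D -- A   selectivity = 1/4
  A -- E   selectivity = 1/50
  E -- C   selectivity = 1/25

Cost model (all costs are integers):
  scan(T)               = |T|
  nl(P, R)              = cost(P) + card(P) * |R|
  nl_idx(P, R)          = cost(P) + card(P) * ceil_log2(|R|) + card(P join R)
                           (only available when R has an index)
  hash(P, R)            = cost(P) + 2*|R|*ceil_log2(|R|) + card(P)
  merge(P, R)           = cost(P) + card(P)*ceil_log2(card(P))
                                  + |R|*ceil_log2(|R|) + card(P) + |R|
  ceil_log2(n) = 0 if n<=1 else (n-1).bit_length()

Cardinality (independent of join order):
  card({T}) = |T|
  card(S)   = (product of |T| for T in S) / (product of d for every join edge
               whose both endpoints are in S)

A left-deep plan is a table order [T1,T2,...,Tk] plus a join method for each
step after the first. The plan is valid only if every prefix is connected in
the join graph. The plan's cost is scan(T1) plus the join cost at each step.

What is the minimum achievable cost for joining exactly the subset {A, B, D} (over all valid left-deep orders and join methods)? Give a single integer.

950

Selinger DP over subsets of {A,B,D}:
  {B}: scan cost=50, card=50
  {D}: scan cost=40, card=40
  {A}: scan cost=20, card=20
  {BD}: card=200; try (D,nl_idx)→550, (D,hash)→580, (B,merge)→670, (D,merge)→680, (B,hash)→680, (B,nl)→2040 …(+1); best=550 via (D,nl_idx)
  {AD}: card=200; try (A,hash)→280, (D,nl_idx)→340, (D,merge)→420, (A,merge)→440, (A,nl_idx)→440, (D,hash)→520 …(+2); best=280 via (A,hash)
  {ABD}: card=1000; try (A,hash)→950, (B,hash)→1080, (B,merge)→2430, (A,merge)→2470, (A,nl_idx)→2550, (A,nl)→4550 …(+1); best=950 via (A,hash)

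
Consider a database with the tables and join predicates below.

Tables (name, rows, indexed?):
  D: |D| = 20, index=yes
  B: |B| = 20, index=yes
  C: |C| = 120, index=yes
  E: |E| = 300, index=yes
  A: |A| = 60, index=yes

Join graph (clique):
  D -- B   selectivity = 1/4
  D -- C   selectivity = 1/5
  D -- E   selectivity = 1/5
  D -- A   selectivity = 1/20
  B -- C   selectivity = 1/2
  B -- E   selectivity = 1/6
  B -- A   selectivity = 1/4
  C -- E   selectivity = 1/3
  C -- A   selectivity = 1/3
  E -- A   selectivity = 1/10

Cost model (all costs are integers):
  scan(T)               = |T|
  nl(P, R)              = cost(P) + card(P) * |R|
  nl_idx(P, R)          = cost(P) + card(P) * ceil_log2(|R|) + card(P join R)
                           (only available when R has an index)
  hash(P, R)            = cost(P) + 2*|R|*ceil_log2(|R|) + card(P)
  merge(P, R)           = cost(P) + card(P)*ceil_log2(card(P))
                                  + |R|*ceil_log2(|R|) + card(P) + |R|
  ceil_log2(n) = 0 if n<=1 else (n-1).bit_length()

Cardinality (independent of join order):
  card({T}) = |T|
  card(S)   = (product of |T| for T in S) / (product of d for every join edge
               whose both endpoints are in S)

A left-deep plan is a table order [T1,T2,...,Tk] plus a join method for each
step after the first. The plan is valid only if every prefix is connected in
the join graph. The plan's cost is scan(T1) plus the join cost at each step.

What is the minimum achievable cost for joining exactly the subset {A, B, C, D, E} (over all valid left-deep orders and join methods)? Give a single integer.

1835

Selinger DP over subsets of {A,B,C,D,E}:
  {D}: scan cost=20, card=20
  {B}: scan cost=20, card=20
  {C}: scan cost=120, card=120
  {E}: scan cost=300, card=300
  {A}: scan cost=60, card=60
  {BD}: card=100; try (D,nl_idx)→220, (B,nl_idx)→220, (D,hash)→240, (B,hash)→240, (D,merge)→260, (B,merge)→260 …(+2); best=220 via (D,nl_idx)
  {CD}: card=480; try (D,hash)→440, (C,nl_idx)→640, (C,merge)→1100, (D,merge)→1200, (D,nl_idx)→1200, (C,hash)→1720 …(+2); best=440 via (D,hash)
  {DE}: card=1200; try (D,hash)→800, (E,nl_idx)→1400, (D,nl_idx)→3000, (E,merge)→3140, (D,merge)→3420, (E,hash)→5440 …(+2); best=800 via (D,hash)
  {AD}: card=60; try (A,nl_idx)→200, (D,hash)→320, (D,nl_idx)→420, (A,merge)→560, (D,merge)→600, (A,hash)→760 …(+2); best=200 via (A,nl_idx)
  {BC}: card=1200; try (B,hash)→440, (C,merge)→1100, (B,merge)→1200, (C,nl_idx)→1360, (C,hash)→1720, (B,nl_idx)→1920 …(+2); best=440 via (B,hash)
  {BE}: card=1000; try (B,hash)→800, (E,nl_idx)→1200, (B,nl_idx)→2800, (E,merge)→3140, (B,merge)→3420, (E,hash)→5440 …(+2); best=800 via (B,hash)
  {AB}: card=300; try (B,hash)→320, (A,nl_idx)→440, (A,merge)→560, (B,merge)→600, (B,nl_idx)→660, (A,hash)→760 …(+2); best=320 via (B,hash)
  {CE}: card=12000; try (C,hash)→2280, (E,merge)→4080, (C,merge)→4260, (E,hash)→5640, (E,nl_idx)→13200, (C,nl_idx)→14400 …(+2); best=2280 via (C,hash)
  {AC}: card=2400; try (A,hash)→960, (C,merge)→1440, (A,merge)→1500, (C,hash)→1800, (C,nl_idx)→2880, (A,nl_idx)→3240 …(+2); best=960 via (A,hash)
  {AE}: card=1800; try (A,hash)→1320, (E,nl_idx)→2400, (E,merge)→3480, (A,merge)→3720, (A,nl_idx)→3900, (E,hash)→5520 …(+2); best=1320 via (A,hash)
  {BCD}: card=1200; try (B,hash)→1120, (D,hash)→1840, (C,merge)→1980, (C,hash)→2000, (C,nl_idx)→2120, (B,nl_idx)→4040 …(+6); best=1120 via (B,hash)
  {BDE}: card=1000; try (D,hash)→2000, (E,nl_idx)→2120, (B,hash)→2200, (E,merge)→4020, (E,hash)→5720, (D,nl_idx)→6800 …(+6); best=2000 via (D,hash)
  {ABD}: card=75; try (B,hash)→460, (B,nl_idx)→575, (B,merge)→740, (D,hash)→820, (A,nl_idx)→895, (A,hash)→1040 …(+6); best=460 via (B,hash)
  {CDE}: card=9600; try (C,hash)→3680, (E,hash)→6320, (E,merge)→8240, (E,nl_idx)→14360, (D,hash)→14480, (C,merge)→16160 …(+6); best=3680 via (C,hash)
  {ACD}: card=480; try (C,nl_idx)→1100, (C,merge)→1580, (A,hash)→1640, (C,hash)→1940, (D,hash)→3560, (A,nl_idx)→3800 …(+6); best=1100 via (C,nl_idx)
  {ADE}: card=360; try (E,nl_idx)→1100, (A,hash)→2720, (D,hash)→3320, (E,merge)→3620, (E,hash)→5660, (A,nl_idx)→8360 …(+6); best=1100 via (E,nl_idx)
  {BCE}: card=20000; try (C,hash)→3480, (E,hash)→7040, (C,merge)→12760, (B,hash)→14480, (E,merge)→17840, (C,nl_idx)→27800 …(+6); best=3480 via (C,hash)
  {ABC}: card=6000; try (C,hash)→2300, (A,hash)→2360, (B,hash)→3560, (C,merge)→4280, (C,nl_idx)→8420, (A,nl_idx)→13640 …(+6); best=2300 via (C,hash)
  {ABE}: card=1500; try (A,hash)→2520, (B,hash)→3320, (E,nl_idx)→4520, (E,hash)→6020, (E,merge)→6320, (A,nl_idx)→8300 …(+6); best=2520 via (A,hash)
  {ACE}: card=24000; try (C,hash)→4800, (E,hash)→8760, (A,hash)→15000, (C,merge)→23880, (E,merge)→35160, (C,nl_idx)→37920 …(+6); best=4800 via (C,hash)
  {BCDE}: card=4000; try (C,hash)→4680, (E,hash)→7720, (C,nl_idx)→13000, (B,hash)→13480, (C,merge)→13960, (E,nl_idx)→15920 …(+10); best=4680 via (C,hash)
  {ABCD}: card=300; try (C,nl_idx)→1285, (B,hash)→1780, (C,merge)→2020, (C,hash)→2215, (A,hash)→3040, (B,nl_idx)→3800 …(+10); best=1285 via (C,nl_idx)
  {ABDE}: card=75; try (E,nl_idx)→1210, (B,hash)→1660, (B,nl_idx)→2975, (A,hash)→3720, (E,merge)→4060, (D,hash)→4220 …(+10); best=1210 via (E,nl_idx)
  {ACDE}: card=960; try (C,hash)→3140, (C,nl_idx)→4580, (C,merge)→5660, (E,nl_idx)→6380, (E,hash)→6980, (E,merge)→8900 …(+10); best=3140 via (C,hash)
  {ABCE}: card=10000; try (C,hash)→5700, (E,hash)→13700, (C,merge)→21480, (C,nl_idx)→23020, (A,hash)→24200, (B,hash)→29000 …(+10); best=5700 via (C,hash)
  {ABCDE}: card=100; try (C,nl_idx)→1835, (C,merge)→2770, (C,hash)→2965, (E,nl_idx)→4085, (B,hash)→4300, (E,hash)→6985 …(+14); best=1835 via (C,nl_idx)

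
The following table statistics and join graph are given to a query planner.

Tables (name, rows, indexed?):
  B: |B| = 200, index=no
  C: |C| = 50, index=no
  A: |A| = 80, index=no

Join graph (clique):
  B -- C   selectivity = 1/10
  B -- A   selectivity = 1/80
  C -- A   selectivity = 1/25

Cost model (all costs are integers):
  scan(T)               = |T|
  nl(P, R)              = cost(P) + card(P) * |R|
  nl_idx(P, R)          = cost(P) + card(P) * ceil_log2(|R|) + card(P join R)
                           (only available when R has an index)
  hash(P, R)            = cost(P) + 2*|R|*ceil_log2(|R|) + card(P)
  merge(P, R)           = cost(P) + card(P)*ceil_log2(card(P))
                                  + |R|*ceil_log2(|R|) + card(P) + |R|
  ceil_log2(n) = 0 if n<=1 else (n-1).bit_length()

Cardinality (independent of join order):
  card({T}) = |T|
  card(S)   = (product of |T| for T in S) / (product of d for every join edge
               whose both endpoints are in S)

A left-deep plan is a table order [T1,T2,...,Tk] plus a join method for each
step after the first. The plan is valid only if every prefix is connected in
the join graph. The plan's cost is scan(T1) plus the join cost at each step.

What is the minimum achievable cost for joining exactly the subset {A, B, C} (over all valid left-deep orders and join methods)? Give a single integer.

Selinger DP over subsets of {A,B,C}:
  {B}: scan cost=200, card=200
  {C}: scan cost=50, card=50
  {A}: scan cost=80, card=80
  {BC}: card=1000; try (C,hash)→1000, (B,merge)→2200, (C,merge)→2350, (B,hash)→3300, (B,nl)→10050, (C,nl)→10200; best=1000 via (C,hash)
  {AB}: card=200; try (A,hash)→1520, (B,merge)→2520, (A,merge)→2640, (B,hash)→3360, (B,nl)→16080, (A,nl)→16200; best=1520 via (A,hash)
  {AC}: card=160; try (C,hash)→760, (A,merge)→1040, (C,merge)→1070, (A,hash)→1220, (A,nl)→4050, (C,nl)→4080; best=760 via (C,hash)
  {ABC}: card=40; try (C,hash)→2320, (A,hash)→3120, (C,merge)→3670, (B,merge)→4000, (B,hash)→4120, (C,nl)→11520 …(+3); best=2320 via (C,hash)

2320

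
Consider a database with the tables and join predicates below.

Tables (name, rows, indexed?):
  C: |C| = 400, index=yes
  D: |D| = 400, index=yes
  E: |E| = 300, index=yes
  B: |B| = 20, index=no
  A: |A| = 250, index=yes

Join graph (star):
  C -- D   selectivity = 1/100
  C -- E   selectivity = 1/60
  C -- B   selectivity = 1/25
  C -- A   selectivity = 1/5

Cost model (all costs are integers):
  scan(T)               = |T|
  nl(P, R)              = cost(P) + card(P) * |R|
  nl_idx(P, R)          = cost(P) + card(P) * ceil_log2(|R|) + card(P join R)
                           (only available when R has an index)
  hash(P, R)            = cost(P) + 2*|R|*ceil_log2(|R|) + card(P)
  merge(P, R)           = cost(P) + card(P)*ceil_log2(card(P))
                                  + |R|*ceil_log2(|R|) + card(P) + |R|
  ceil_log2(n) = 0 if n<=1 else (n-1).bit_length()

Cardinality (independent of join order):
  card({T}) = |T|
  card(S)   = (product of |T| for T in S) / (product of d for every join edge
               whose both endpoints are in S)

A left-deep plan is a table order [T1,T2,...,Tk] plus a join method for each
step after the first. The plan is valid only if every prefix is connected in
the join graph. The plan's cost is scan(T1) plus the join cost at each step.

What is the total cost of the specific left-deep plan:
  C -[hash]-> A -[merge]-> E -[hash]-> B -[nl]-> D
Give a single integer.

step 1: scan C: cost=400, card=400
step 2: join A via hash
    card(P join A) = 400*250/(5) = 20000
    cost = 400 + 2*250*8 + 400 = 4800
step 3: join E via merge
    card(P join E) = 20000*300/(60) = 100000
    cost = 4800 + 20000*15 + 300*9 + 20000 + 300 = 327800
step 4: join B via hash
    card(P join B) = 100000*20/(25) = 80000
    cost = 327800 + 2*20*5 + 100000 = 428000
step 5: join D via nl
    card(P join D) = 80000*400/(100) = 320000
    cost = 428000 + 80000*400 = 32428000

32428000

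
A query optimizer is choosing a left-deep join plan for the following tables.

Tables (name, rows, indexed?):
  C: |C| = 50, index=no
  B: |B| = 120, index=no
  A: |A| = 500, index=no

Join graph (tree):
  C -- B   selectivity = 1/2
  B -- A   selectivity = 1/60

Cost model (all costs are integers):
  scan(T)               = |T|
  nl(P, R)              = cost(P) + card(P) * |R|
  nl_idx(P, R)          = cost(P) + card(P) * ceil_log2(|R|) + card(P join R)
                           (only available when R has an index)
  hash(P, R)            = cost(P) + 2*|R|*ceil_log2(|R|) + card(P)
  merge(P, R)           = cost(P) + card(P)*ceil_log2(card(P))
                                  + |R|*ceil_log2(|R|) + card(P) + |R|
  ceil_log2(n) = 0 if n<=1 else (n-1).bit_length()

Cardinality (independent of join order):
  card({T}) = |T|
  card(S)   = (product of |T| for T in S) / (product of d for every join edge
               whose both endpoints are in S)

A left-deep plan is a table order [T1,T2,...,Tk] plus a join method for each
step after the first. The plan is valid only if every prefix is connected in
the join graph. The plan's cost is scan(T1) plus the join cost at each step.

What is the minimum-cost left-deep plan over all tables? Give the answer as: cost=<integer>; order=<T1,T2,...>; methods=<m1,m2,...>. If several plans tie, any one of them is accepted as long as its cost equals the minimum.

Selinger DP (subsets sized 1..n):
  {C}: scan cost=50, card=50
  {B}: scan cost=120, card=120
  {A}: scan cost=500, card=500
  {BC}: card=3000; try (C,hash)→840, (B,merge)→1360, (C,merge)→1430, (B,hash)→1780, (B,nl)→6050, (C,nl)→6120; best=840 via (C,hash)
  {AB}: card=1000; try (B,hash)→2680, (A,merge)→6080, (B,merge)→6460, (A,hash)→9240, (A,nl)→60120, (B,nl)→60500; best=2680 via (B,hash)
  {ABC}: card=25000; try (C,hash)→4280, (A,hash)→12840, (C,merge)→14030, (A,merge)→44840, (C,nl)→52680, (A,nl)→1500840; best=4280 via (C,hash)

cost=4280; order=A,B,C; methods=hash,hash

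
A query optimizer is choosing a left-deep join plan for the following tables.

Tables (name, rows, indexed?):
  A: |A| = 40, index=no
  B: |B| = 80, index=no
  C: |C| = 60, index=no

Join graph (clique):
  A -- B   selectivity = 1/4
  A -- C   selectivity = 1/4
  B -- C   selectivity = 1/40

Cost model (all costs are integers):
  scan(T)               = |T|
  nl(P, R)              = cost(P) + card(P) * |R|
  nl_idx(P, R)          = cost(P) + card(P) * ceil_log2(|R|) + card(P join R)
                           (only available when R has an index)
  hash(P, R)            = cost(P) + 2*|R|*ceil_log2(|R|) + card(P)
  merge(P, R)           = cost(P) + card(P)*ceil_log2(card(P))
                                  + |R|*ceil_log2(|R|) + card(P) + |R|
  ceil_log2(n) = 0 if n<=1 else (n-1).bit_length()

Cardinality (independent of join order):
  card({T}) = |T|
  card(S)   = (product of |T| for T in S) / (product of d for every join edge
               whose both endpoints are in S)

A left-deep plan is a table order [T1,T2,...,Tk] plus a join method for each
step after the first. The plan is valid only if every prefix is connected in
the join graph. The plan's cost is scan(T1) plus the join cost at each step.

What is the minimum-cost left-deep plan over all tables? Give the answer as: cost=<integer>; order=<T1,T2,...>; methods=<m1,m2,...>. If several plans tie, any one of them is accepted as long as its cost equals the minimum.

cost=1480; order=B,C,A; methods=hash,hash

Selinger DP (subsets sized 1..n):
  {A}: scan cost=40, card=40
  {B}: scan cost=80, card=80
  {C}: scan cost=60, card=60
  {AB}: card=800; try (A,hash)→640, (B,merge)→960, (A,merge)→1000, (B,hash)→1200, (B,nl)→3240, (A,nl)→3280; best=640 via (A,hash)
  {AC}: card=600; try (A,hash)→600, (C,merge)→740, (A,merge)→760, (C,hash)→800, (C,nl)→2440, (A,nl)→2460; best=600 via (A,hash)
  {BC}: card=120; try (C,hash)→880, (B,merge)→1120, (C,merge)→1140, (B,hash)→1240, (B,nl)→4860, (C,nl)→4880; best=880 via (C,hash)
  {ABC}: card=300; try (A,hash)→1480, (A,merge)→2120, (C,hash)→2160, (B,hash)→2320, (A,nl)→5680, (B,merge)→7840 …(+3); best=1480 via (A,hash)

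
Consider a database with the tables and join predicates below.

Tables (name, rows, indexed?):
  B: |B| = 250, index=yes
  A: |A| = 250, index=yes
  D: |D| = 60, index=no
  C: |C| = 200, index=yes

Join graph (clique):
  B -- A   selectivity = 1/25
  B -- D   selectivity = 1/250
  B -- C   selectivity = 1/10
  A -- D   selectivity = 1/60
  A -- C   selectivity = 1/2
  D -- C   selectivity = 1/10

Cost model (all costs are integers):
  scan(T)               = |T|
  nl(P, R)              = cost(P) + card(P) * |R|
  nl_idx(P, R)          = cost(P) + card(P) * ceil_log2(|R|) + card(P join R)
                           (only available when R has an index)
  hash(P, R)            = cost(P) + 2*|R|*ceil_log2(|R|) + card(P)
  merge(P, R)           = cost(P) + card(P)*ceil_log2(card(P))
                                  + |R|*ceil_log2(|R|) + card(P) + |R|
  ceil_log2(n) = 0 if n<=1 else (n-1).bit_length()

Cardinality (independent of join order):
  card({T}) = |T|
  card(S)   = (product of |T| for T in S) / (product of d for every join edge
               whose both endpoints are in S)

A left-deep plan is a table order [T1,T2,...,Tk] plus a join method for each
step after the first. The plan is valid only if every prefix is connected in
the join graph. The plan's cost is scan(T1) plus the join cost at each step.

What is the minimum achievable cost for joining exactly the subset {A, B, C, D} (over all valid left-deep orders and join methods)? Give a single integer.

Selinger DP over subsets of {A,B,C,D}:
  {B}: scan cost=250, card=250
  {A}: scan cost=250, card=250
  {D}: scan cost=60, card=60
  {C}: scan cost=200, card=200
  {AB}: card=2500; try (B,hash)→4500, (A,hash)→4500, (B,merge)→4750, (B,nl_idx)→4750, (A,merge)→4750, (A,nl_idx)→4750 …(+2); best=4500 via (B,hash)
  {BD}: card=60; try (B,nl_idx)→600, (D,hash)→1220, (B,merge)→2730, (D,merge)→2920, (B,hash)→4120, (B,nl)→15060 …(+1); best=600 via (B,nl_idx)
  {BC}: card=5000; try (C,hash)→3700, (B,merge)→4250, (C,merge)→4300, (B,hash)→4400, (B,nl_idx)→6800, (C,nl_idx)→7250 …(+2); best=3700 via (C,hash)
  {AD}: card=250; try (A,nl_idx)→790, (D,hash)→1220, (A,merge)→2730, (D,merge)→2920, (A,hash)→4120, (A,nl)→15060 …(+1); best=790 via (A,nl_idx)
  {AC}: card=25000; try (C,hash)→3700, (A,merge)→4250, (C,merge)→4300, (A,hash)→4400, (A,nl_idx)→26800, (C,nl_idx)→27250 …(+2); best=3700 via (C,hash)
  {CD}: card=1200; try (D,hash)→1120, (C,nl_idx)→1740, (C,merge)→2280, (D,merge)→2420, (C,hash)→3320, (C,nl)→12060 …(+1); best=1120 via (D,hash)
  {ABD}: card=10; try (A,nl_idx)→1090, (B,nl_idx)→2800, (A,merge)→3270, (A,hash)→4660, (B,hash)→5040, (B,merge)→5290 …(+5); best=1090 via (A,nl_idx)
  {ABC}: card=25000; try (C,hash)→10200, (A,hash)→12700, (B,hash)→32700, (C,merge)→38800, (C,nl_idx)→49500, (A,nl_idx)→68700 …(+6); best=10200 via (C,hash)
  {BCD}: card=120; try (C,nl_idx)→1200, (C,merge)→2820, (C,hash)→3860, (B,hash)→6320, (D,hash)→9420, (B,nl_idx)→10840 …(+5); best=1200 via (C,nl_idx)
  {ACD}: card=2500; try (C,hash)→4240, (C,merge)→4840, (C,nl_idx)→5290, (A,hash)→6320, (A,nl_idx)→13220, (A,merge)→17770 …(+5); best=4240 via (C,hash)
  {ABCD}: card=10; try (C,nl_idx)→1180, (A,nl_idx)→2170, (C,merge)→2940, (C,nl)→3090, (C,hash)→4300, (A,merge)→4410 …(+9); best=1180 via (C,nl_idx)

1180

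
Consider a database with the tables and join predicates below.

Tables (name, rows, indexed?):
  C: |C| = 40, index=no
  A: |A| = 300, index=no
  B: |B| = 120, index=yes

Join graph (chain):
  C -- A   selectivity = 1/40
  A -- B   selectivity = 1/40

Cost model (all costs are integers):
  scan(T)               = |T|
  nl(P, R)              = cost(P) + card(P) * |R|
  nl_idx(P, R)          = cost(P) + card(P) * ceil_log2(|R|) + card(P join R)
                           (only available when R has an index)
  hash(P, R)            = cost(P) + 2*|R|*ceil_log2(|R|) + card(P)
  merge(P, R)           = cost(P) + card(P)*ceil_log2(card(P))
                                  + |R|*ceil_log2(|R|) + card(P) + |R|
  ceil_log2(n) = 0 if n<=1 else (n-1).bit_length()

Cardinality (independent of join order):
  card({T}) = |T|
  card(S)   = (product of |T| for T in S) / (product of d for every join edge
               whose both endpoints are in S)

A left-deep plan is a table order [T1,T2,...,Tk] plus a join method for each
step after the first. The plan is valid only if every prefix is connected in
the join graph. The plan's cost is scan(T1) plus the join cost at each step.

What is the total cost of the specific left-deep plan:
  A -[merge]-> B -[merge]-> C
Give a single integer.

step 1: scan A: cost=300, card=300
step 2: join B via merge
    card(P join B) = 300*120/(40) = 900
    cost = 300 + 300*9 + 120*7 + 300 + 120 = 4260
step 3: join C via merge
    card(P join C) = 900*40/(40) = 900
    cost = 4260 + 900*10 + 40*6 + 900 + 40 = 14440

14440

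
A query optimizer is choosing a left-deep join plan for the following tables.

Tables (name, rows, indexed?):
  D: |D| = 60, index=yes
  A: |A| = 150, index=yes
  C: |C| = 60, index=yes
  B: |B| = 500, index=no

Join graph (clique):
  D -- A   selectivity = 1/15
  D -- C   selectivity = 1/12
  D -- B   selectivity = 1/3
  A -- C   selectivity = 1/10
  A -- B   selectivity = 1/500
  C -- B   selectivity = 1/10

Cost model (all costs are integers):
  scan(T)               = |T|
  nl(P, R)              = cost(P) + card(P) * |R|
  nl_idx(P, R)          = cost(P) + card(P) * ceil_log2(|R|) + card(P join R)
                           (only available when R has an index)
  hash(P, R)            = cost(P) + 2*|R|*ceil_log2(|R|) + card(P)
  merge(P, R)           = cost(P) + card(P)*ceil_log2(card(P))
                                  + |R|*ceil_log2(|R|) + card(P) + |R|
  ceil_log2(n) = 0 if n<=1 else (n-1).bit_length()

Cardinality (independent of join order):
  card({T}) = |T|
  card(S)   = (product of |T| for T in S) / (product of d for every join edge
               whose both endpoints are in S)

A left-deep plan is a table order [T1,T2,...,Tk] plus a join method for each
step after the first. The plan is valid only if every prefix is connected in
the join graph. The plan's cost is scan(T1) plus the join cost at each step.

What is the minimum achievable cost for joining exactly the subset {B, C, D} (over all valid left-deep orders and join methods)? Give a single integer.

Selinger DP over subsets of {B,C,D}:
  {D}: scan cost=60, card=60
  {C}: scan cost=60, card=60
  {B}: scan cost=500, card=500
  {CD}: card=300; try (D,nl_idx)→720, (C,nl_idx)→720, (D,hash)→840, (C,hash)→840, (D,merge)→900, (C,merge)→900 …(+2); best=720 via (D,nl_idx)
  {BD}: card=10000; try (D,hash)→1720, (B,merge)→5480, (D,merge)→5920, (B,hash)→9120, (D,nl_idx)→13500, (B,nl)→30060 …(+1); best=1720 via (D,hash)
  {BC}: card=3000; try (C,hash)→1720, (B,merge)→5480, (C,merge)→5920, (C,nl_idx)→6500, (B,hash)→9120, (B,nl)→30060 …(+1); best=1720 via (C,hash)
  {BCD}: card=5000; try (D,hash)→5440, (B,merge)→8720, (B,hash)→10020, (C,hash)→12440, (D,nl_idx)→24720, (D,merge)→41140 …(+5); best=5440 via (D,hash)

5440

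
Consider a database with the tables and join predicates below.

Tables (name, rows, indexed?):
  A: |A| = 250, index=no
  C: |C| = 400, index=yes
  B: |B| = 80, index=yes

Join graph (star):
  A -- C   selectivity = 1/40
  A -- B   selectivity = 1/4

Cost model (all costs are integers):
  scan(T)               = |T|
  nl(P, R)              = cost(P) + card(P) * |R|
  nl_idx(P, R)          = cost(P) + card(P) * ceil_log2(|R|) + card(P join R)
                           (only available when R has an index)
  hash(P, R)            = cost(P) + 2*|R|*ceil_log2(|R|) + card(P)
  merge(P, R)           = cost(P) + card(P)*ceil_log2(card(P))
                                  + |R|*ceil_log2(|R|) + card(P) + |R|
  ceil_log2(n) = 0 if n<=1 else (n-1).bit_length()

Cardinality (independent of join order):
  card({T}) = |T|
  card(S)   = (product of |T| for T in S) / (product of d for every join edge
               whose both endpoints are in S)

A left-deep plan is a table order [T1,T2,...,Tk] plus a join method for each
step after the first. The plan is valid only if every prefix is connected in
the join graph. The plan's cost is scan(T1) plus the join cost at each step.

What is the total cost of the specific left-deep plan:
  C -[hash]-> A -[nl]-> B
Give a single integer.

step 1: scan C: cost=400, card=400
step 2: join A via hash
    card(P join A) = 400*250/(40) = 2500
    cost = 400 + 2*250*8 + 400 = 4800
step 3: join B via nl
    card(P join B) = 2500*80/(4) = 50000
    cost = 4800 + 2500*80 = 204800

204800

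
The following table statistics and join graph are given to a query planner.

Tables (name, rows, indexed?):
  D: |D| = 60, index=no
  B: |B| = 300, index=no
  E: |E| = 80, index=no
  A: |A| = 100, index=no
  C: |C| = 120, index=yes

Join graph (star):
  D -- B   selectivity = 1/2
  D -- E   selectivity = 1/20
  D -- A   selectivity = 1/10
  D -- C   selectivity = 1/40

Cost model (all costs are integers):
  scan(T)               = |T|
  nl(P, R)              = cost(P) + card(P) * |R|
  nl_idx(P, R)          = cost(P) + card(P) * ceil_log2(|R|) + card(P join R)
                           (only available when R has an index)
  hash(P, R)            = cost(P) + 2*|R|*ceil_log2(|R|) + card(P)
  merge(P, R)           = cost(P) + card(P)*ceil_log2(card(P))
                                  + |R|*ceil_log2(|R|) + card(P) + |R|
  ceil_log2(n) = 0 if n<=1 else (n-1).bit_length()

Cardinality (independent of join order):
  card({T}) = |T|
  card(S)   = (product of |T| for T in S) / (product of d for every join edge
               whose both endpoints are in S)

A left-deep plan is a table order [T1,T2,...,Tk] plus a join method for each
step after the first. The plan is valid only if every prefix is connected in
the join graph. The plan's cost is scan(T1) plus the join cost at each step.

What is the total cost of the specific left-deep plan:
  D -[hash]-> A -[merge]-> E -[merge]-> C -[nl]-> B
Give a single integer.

step 1: scan D: cost=60, card=60
step 2: join A via hash
    card(P join A) = 60*100/(10) = 600
    cost = 60 + 2*100*7 + 60 = 1520
step 3: join E via merge
    card(P join E) = 600*80/(20) = 2400
    cost = 1520 + 600*10 + 80*7 + 600 + 80 = 8760
step 4: join C via merge
    card(P join C) = 2400*120/(40) = 7200
    cost = 8760 + 2400*12 + 120*7 + 2400 + 120 = 40920
step 5: join B via nl
    card(P join B) = 7200*300/(2) = 1080000
    cost = 40920 + 7200*300 = 2200920

2200920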